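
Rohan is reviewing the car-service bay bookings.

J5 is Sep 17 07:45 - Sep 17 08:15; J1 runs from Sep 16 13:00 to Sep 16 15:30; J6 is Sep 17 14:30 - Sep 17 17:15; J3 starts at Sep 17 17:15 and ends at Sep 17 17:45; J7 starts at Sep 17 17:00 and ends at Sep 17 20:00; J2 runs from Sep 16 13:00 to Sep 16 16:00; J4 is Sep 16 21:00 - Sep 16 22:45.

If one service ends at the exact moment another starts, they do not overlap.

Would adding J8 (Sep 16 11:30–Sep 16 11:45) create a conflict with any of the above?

No — it doesn't clash with anything

J1: starts Sep 16 13:00 at or after J8 ends Sep 16 11:45 → clear.
J2: starts Sep 16 13:00 at or after J8 ends Sep 16 11:45 → clear.
J4: starts Sep 16 21:00 at or after J8 ends Sep 16 11:45 → clear.
J5: starts Sep 17 07:45 at or after J8 ends Sep 16 11:45 → clear.
J6: starts Sep 17 14:30 at or after J8 ends Sep 16 11:45 → clear.
J7: starts Sep 17 17:00 at or after J8 ends Sep 16 11:45 → clear.
J3: starts Sep 17 17:15 at or after J8 ends Sep 16 11:45 → clear.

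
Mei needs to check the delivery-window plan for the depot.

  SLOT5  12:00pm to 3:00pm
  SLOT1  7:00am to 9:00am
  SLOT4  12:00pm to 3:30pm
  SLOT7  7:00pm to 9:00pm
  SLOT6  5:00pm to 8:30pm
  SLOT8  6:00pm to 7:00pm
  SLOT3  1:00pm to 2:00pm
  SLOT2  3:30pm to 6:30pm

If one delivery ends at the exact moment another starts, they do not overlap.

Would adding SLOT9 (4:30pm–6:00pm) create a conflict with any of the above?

SLOT1: ends 9:00am at or before SLOT9 starts 4:30pm → clear.
SLOT4: ends 3:30pm at or before SLOT9 starts 4:30pm → clear.
SLOT5: ends 3:00pm at or before SLOT9 starts 4:30pm → clear.
SLOT3: ends 2:00pm at or before SLOT9 starts 4:30pm → clear.
SLOT2: starts 3:30pm before SLOT9 ends 6:00pm, and ends 6:30pm after SLOT9 starts 4:30pm → overlap.
SLOT6: starts 5:00pm before SLOT9 ends 6:00pm, and ends 8:30pm after SLOT9 starts 4:30pm → overlap.
SLOT8: starts 6:00pm at or after SLOT9 ends 6:00pm → clear.
SLOT7: starts 7:00pm at or after SLOT9 ends 6:00pm → clear.
SLOT9 overlaps SLOT2, SLOT6.

Yes — it overlaps SLOT2, SLOT6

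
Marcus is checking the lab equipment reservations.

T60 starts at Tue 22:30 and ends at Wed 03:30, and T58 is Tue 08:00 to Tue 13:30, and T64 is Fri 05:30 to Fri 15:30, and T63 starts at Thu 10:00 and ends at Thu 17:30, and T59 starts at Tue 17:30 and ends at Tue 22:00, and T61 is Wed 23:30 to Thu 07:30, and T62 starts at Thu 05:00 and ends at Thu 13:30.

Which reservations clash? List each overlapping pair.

T61 & T62, T62 & T63

Sorted by start: T58, T59, T60, T61, T62, T63, T64.
T59 starts after T58 ends — done with T58.
T60 starts after T59 ends — done with T59.
T61 starts after T60 ends — done with T60.
T62 starts before T61 ends → T61 and T62 overlap.
T63 starts after T61 ends — done with T61.
T63 starts before T62 ends → T62 and T63 overlap.
T64 starts after T62 ends.
T64 starts after T63 ends.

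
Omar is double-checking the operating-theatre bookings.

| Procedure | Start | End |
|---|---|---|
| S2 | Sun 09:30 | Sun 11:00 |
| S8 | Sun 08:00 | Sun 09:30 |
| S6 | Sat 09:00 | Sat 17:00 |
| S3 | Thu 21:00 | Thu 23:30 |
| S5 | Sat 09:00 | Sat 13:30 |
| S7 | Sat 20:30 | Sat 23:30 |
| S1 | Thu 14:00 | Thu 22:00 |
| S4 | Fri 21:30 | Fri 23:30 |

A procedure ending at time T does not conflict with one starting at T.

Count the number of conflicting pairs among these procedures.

2

Sorted by start: S1, S3, S4, S5, S6, S7, S8, S2.
S3 starts before S1 ends → S1 and S3 overlap.
S4 starts after S1 ends; S1 is clear from here.
S4 starts after S3 ends; S3 is clear from here.
S5 starts after S4 ends; S4 is clear from here.
S6 starts before S5 ends → S5 and S6 overlap.
S7 starts after S5 ends; S5 is clear from here.
S7 starts after S6 ends; S6 is clear from here.
S8 starts after S7 ends; S7 is clear from here.
S2 starts exactly when S8 ends (back-to-back, no overlap).
Overlapping pairs: S1 & S3, S5 & S6 — 2 in total.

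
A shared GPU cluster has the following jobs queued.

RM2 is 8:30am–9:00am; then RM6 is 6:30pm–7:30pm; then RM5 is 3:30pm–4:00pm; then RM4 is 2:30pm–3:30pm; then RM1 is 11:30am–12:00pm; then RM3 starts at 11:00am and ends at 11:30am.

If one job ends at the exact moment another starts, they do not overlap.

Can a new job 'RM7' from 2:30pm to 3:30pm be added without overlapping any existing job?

No — it overlaps RM4

RM2: ends 9:00am at or before RM7 starts 2:30pm → clear.
RM3: ends 11:30am at or before RM7 starts 2:30pm → clear.
RM1: ends 12:00pm at or before RM7 starts 2:30pm → clear.
RM4: starts 2:30pm before RM7 ends 3:30pm, and ends 3:30pm after RM7 starts 2:30pm → overlap.
RM5: starts 3:30pm at or after RM7 ends 3:30pm → clear.
RM6: starts 6:30pm at or after RM7 ends 3:30pm → clear.
RM7 overlaps RM4.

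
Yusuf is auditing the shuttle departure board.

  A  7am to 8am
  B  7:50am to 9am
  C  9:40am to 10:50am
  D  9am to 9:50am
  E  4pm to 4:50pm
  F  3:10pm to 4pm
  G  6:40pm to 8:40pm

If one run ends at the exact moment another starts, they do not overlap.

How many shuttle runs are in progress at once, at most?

2

Sort all start/end points and keep a running count:
7am start A → 1
7:50am start B → 2
8am end A → 1
9am end B → 0
9am start D → 1
9:40am start C → 2
9:50am end D → 1
10:50am end C → 0
3:10pm start F → 1
4pm end F → 0
4pm start E → 1
4:50pm end E → 0
6:40pm start G → 1
8:40pm end G → 0
Peak is 2, at 7:50am (A, B).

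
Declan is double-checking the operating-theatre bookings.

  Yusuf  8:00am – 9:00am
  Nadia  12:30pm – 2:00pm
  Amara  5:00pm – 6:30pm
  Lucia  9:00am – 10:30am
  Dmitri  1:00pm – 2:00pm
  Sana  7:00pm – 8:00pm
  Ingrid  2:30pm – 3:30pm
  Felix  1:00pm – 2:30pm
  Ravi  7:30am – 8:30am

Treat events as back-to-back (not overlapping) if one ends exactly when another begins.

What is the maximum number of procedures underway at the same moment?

Sweep the timeline, counting +1 at each start and −1 at each end (ends before starts at a tie):
7:30am start Ravi → 1
8:00am start Yusuf → 2
8:30am end Ravi → 1
9:00am end Yusuf → 0
9:00am start Lucia → 1
10:30am end Lucia → 0
12:30pm start Nadia → 1
1:00pm start Dmitri → 2
1:00pm start Felix → 3
2:00pm end Dmitri → 2
2:00pm end Nadia → 1
2:30pm end Felix → 0
2:30pm start Ingrid → 1
3:30pm end Ingrid → 0
5:00pm start Amara → 1
6:30pm end Amara → 0
7:00pm start Sana → 1
8:00pm end Sana → 0
Peak is 3, at 1:00pm (Dmitri, Felix, Nadia).

3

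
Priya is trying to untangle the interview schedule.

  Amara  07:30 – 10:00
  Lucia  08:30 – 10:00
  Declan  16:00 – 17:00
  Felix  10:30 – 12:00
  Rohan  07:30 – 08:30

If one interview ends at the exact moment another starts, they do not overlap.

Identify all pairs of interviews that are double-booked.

Amara & Lucia, Amara & Rohan

Sorted by start: Rohan, Amara, Lucia, Felix, Declan.
Amara starts before Rohan ends → Rohan and Amara overlap.
Lucia starts exactly when Rohan ends (back-to-back, no overlap) — done with Rohan.
Lucia starts before Amara ends → Amara and Lucia overlap.
Felix starts after Amara ends — done with Amara.
Felix starts after Lucia ends — done with Lucia.
Declan starts after Felix ends.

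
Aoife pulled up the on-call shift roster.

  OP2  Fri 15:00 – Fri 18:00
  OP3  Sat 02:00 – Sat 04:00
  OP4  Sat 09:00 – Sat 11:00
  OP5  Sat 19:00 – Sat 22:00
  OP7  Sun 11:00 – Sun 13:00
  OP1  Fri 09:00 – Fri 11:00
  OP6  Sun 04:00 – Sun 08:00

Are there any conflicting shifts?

No

Two intervals overlap when each starts before the other ends.
Sorted by start: OP1, OP2, OP3, OP4, OP5, OP6, OP7.
OP2 starts after OP1 ends — done with OP1.
OP3 starts after OP2 ends — done with OP2.
OP4 starts after OP3 ends — done with OP3.
OP5 starts after OP4 ends — done with OP4.
OP6 starts after OP5 ends — done with OP5.
OP7 starts after OP6 ends.
Every pair is clear; the schedule has no overlaps.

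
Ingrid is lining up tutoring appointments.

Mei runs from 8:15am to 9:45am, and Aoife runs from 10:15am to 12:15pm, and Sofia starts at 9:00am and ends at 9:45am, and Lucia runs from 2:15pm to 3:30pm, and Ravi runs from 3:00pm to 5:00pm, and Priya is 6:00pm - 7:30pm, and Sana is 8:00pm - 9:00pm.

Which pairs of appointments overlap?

Sorted by start: Mei, Sofia, Aoife, Lucia, Ravi, Priya, Sana.
Sofia starts before Mei ends → Mei and Sofia overlap.
Aoife starts after Mei ends — done with Mei.
Aoife starts after Sofia ends — done with Sofia.
Lucia starts after Aoife ends — done with Aoife.
Ravi starts before Lucia ends → Lucia and Ravi overlap.
Priya starts after Lucia ends — done with Lucia.
Priya starts after Ravi ends — done with Ravi.
Sana starts after Priya ends.

Lucia & Ravi, Mei & Sofia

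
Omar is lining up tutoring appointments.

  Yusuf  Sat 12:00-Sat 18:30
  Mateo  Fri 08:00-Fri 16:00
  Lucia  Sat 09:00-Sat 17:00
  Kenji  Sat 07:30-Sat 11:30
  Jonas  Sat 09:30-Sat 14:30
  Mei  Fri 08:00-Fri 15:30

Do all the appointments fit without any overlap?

Sorted by start: Mei, Mateo, Kenji, Lucia, Jonas, Yusuf.
Mateo starts before Mei ends → Mei and Mateo overlap.
That's a conflict, so the schedule is not conflict-free.

No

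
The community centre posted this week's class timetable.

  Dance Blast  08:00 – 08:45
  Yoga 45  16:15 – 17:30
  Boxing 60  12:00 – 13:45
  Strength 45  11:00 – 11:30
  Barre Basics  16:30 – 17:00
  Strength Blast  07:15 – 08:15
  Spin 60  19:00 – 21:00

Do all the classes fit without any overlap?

Two intervals overlap when each starts before the other ends.
Sorted by start: Strength Blast, Dance Blast, Strength 45, Boxing 60, Yoga 45, Barre Basics, Spin 60.
Dance Blast starts before Strength Blast ends → Strength Blast and Dance Blast overlap.
That's a conflict, so the schedule is not conflict-free.

No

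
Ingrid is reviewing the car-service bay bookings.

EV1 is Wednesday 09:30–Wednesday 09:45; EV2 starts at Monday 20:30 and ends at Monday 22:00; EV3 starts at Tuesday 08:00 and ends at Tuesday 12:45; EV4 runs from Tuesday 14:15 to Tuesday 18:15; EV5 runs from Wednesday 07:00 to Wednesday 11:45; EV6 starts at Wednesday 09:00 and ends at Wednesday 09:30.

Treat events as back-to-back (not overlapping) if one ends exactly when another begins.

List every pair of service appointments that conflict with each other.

EV1 & EV5, EV5 & EV6

Sorted by start: EV2, EV3, EV4, EV5, EV6, EV1.
EV3 starts after EV2 ends, so EV2 has no further overlaps.
EV4 starts after EV3 ends, so EV3 has no further overlaps.
EV5 starts after EV4 ends, so EV4 has no further overlaps.
EV6 starts before EV5 ends → EV5 and EV6 overlap.
EV1 starts before EV5 ends → EV5 and EV1 overlap.
EV1 starts exactly when EV6 ends (back-to-back, no overlap).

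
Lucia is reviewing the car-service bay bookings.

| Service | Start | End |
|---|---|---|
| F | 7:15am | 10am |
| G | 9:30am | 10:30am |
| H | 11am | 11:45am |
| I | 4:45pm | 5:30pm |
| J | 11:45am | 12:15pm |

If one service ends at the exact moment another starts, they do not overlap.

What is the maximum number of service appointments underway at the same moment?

2

Walk through starts and ends in time order (an end at T is processed before a start at T):
7:15am start F → 1
9:30am start G → 2
10am end F → 1
10:30am end G → 0
11am start H → 1
11:45am end H → 0
11:45am start J → 1
12:15pm end J → 0
4:45pm start I → 1
5:30pm end I → 0
Peak is 2, at 9:30am (F, G).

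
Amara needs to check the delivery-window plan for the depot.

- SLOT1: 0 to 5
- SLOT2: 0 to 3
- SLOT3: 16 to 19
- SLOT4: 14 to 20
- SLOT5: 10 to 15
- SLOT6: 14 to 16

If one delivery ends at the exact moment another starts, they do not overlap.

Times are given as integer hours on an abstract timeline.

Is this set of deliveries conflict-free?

Check each pair: they overlap iff neither finishes before the other starts.
Sorted by start: SLOT1, SLOT2, SLOT5, SLOT4, SLOT6, SLOT3.
SLOT2 starts before SLOT1 ends → SLOT1 and SLOT2 overlap.
That's a conflict, so the schedule is not conflict-free.

No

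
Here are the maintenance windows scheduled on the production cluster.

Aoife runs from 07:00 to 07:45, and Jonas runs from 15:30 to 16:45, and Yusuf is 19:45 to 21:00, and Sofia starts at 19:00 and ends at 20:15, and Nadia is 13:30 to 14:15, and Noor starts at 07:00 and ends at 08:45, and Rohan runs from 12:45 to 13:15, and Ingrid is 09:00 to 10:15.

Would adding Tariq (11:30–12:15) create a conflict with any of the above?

No — it doesn't clash with anything

Aoife: ends 07:45 at or before Tariq starts 11:30 → clear.
Noor: ends 08:45 at or before Tariq starts 11:30 → clear.
Ingrid: ends 10:15 at or before Tariq starts 11:30 → clear.
Rohan: starts 12:45 at or after Tariq ends 12:15 → clear.
Nadia: starts 13:30 at or after Tariq ends 12:15 → clear.
Jonas: starts 15:30 at or after Tariq ends 12:15 → clear.
Sofia: starts 19:00 at or after Tariq ends 12:15 → clear.
Yusuf: starts 19:45 at or after Tariq ends 12:15 → clear.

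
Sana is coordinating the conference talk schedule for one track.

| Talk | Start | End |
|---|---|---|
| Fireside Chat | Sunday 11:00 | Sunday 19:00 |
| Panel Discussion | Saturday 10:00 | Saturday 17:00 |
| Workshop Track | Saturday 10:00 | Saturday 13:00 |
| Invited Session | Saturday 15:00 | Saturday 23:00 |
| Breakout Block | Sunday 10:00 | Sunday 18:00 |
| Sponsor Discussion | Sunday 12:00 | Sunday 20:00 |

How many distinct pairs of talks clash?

5

Sorted by start: Panel Discussion, Workshop Track, Invited Session, Breakout Block, Fireside Chat, Sponsor Discussion.
Workshop Track starts before Panel Discussion ends → Panel Discussion and Workshop Track overlap.
Invited Session starts before Panel Discussion ends → Panel Discussion and Invited Session overlap.
Breakout Block starts after Panel Discussion ends; Panel Discussion is clear from here.
Invited Session starts after Workshop Track ends; Workshop Track is clear from here.
Breakout Block starts after Invited Session ends; Invited Session is clear from here.
Fireside Chat starts before Breakout Block ends → Breakout Block and Fireside Chat overlap.
Sponsor Discussion starts before Breakout Block ends → Breakout Block and Sponsor Discussion overlap.
Sponsor Discussion starts before Fireside Chat ends → Fireside Chat and Sponsor Discussion overlap.
Overlapping pairs: Breakout Block & Fireside Chat, Breakout Block & Sponsor Discussion, Fireside Chat & Sponsor Discussion, Invited Session & Panel Discussion, Panel Discussion & Workshop Track — 5 in total.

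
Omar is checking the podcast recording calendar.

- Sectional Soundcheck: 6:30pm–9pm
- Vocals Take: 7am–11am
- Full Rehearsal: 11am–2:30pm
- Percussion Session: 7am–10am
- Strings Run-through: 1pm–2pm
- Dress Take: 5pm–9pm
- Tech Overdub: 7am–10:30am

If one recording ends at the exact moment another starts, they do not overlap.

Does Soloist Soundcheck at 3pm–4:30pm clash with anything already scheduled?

Tech Overdub: ends 10:30am at or before Soloist Soundcheck starts 3pm → clear.
Vocals Take: ends 11am at or before Soloist Soundcheck starts 3pm → clear.
Percussion Session: ends 10am at or before Soloist Soundcheck starts 3pm → clear.
Full Rehearsal: ends 2:30pm at or before Soloist Soundcheck starts 3pm → clear.
Strings Run-through: ends 2pm at or before Soloist Soundcheck starts 3pm → clear.
Dress Take: starts 5pm at or after Soloist Soundcheck ends 4:30pm → clear.
Sectional Soundcheck: starts 6:30pm at or after Soloist Soundcheck ends 4:30pm → clear.

No — it doesn't clash with anything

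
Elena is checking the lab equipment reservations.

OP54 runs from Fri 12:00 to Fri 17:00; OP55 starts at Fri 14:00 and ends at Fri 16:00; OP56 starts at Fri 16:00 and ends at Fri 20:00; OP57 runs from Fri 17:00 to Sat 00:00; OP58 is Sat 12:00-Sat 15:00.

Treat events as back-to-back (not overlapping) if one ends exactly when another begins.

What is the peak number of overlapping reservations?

Sweep the timeline, counting +1 at each start and −1 at each end (ends before starts at a tie):
Fri 12:00 start OP54 → 1
Fri 14:00 start OP55 → 2
Fri 16:00 end OP55 → 1
Fri 16:00 start OP56 → 2
Fri 17:00 end OP54 → 1
Fri 17:00 start OP57 → 2
Fri 20:00 end OP56 → 1
Sat 00:00 end OP57 → 0
Sat 12:00 start OP58 → 1
Sat 15:00 end OP58 → 0
Peak is 2, at Fri 14:00 (OP54, OP55).

2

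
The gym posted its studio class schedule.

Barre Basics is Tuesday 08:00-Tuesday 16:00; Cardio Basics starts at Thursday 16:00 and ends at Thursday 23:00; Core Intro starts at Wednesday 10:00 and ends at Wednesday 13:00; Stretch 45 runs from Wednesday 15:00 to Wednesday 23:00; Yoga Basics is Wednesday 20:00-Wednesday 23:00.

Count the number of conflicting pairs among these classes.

1

Sorted by start: Barre Basics, Core Intro, Stretch 45, Yoga Basics, Cardio Basics.
Core Intro starts after Barre Basics ends; Barre Basics is clear from here.
Stretch 45 starts after Core Intro ends; Core Intro is clear from here.
Yoga Basics starts before Stretch 45 ends → Stretch 45 and Yoga Basics overlap.
Cardio Basics starts after Stretch 45 ends.
Cardio Basics starts after Yoga Basics ends.
Overlapping pairs: Stretch 45 & Yoga Basics — 1 in total.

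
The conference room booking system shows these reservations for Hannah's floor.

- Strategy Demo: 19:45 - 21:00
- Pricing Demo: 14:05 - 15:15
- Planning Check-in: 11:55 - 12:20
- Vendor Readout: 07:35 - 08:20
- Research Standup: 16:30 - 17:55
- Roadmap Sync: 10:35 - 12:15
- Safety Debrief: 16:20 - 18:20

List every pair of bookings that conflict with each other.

Planning Check-in & Roadmap Sync, Research Standup & Safety Debrief

Sorted by start: Vendor Readout, Roadmap Sync, Planning Check-in, Pricing Demo, Safety Debrief, Research Standup, Strategy Demo.
Roadmap Sync starts after Vendor Readout ends, so Vendor Readout has no further overlaps.
Planning Check-in starts before Roadmap Sync ends → Roadmap Sync and Planning Check-in overlap.
Pricing Demo starts after Roadmap Sync ends, so Roadmap Sync has no further overlaps.
Pricing Demo starts after Planning Check-in ends, so Planning Check-in has no further overlaps.
Safety Debrief starts after Pricing Demo ends, so Pricing Demo has no further overlaps.
Research Standup starts before Safety Debrief ends → Safety Debrief and Research Standup overlap.
Strategy Demo starts after Safety Debrief ends.
Strategy Demo starts after Research Standup ends.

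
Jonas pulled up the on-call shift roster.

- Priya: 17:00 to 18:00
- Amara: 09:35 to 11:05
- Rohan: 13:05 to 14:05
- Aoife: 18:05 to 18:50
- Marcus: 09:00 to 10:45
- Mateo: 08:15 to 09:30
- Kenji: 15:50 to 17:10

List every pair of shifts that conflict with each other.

Sorted by start: Mateo, Marcus, Amara, Rohan, Kenji, Priya, Aoife.
Marcus starts before Mateo ends → Mateo and Marcus overlap.
Amara starts after Mateo ends, so nothing later overlaps Mateo either.
Amara starts before Marcus ends → Marcus and Amara overlap.
Rohan starts after Marcus ends, so nothing later overlaps Marcus either.
Rohan starts after Amara ends, so nothing later overlaps Amara either.
Kenji starts after Rohan ends, so nothing later overlaps Rohan either.
Priya starts before Kenji ends → Kenji and Priya overlap.
Aoife starts after Kenji ends.
Aoife starts after Priya ends.

Amara & Marcus, Kenji & Priya, Marcus & Mateo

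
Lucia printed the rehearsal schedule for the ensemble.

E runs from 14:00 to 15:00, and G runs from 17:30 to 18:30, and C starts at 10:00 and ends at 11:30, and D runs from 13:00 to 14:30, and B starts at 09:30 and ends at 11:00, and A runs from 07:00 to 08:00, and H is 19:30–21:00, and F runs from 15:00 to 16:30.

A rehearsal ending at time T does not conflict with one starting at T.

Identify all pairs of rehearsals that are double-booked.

Sorted by start: A, B, C, D, E, F, G, H.
B starts after A ends, so nothing later overlaps A either.
C starts before B ends → B and C overlap.
D starts after B ends, so nothing later overlaps B either.
D starts after C ends, so nothing later overlaps C either.
E starts before D ends → D and E overlap.
F starts after D ends, so nothing later overlaps D either.
F starts exactly when E ends (back-to-back, no overlap), so nothing later overlaps E either.
G starts after F ends, so nothing later overlaps F either.
H starts after G ends.

B & C, D & E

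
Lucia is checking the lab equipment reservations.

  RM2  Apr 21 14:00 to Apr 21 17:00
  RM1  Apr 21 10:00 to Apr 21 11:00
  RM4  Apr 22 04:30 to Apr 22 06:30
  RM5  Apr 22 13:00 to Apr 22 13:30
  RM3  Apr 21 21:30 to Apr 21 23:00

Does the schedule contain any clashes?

Sorted by start: RM1, RM2, RM3, RM4, RM5.
RM2 starts after RM1 ends; RM1 is clear from here.
RM3 starts after RM2 ends; RM2 is clear from here.
RM4 starts after RM3 ends; RM3 is clear from here.
RM5 starts after RM4 ends.
Every pair is clear; the schedule has no overlaps.

No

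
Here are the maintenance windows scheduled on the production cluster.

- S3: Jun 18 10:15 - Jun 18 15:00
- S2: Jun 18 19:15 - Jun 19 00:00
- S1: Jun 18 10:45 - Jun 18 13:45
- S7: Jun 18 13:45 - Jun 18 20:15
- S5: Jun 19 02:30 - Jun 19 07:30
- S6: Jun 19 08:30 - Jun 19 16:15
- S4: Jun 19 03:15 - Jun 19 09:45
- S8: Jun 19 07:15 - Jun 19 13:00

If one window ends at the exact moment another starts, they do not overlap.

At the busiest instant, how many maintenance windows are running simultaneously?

3

Sort all start/end points and keep a running count:
Jun 18 10:15 start S3 → 1
Jun 18 10:45 start S1 → 2
Jun 18 13:45 end S1 → 1
Jun 18 13:45 start S7 → 2
Jun 18 15:00 end S3 → 1
Jun 18 19:15 start S2 → 2
Jun 18 20:15 end S7 → 1
Jun 19 00:00 end S2 → 0
Jun 19 02:30 start S5 → 1
Jun 19 03:15 start S4 → 2
Jun 19 07:15 start S8 → 3
Jun 19 07:30 end S5 → 2
Jun 19 08:30 start S6 → 3
Jun 19 09:45 end S4 → 2
Jun 19 13:00 end S8 → 1
Jun 19 16:15 end S6 → 0
Peak is 3, at Jun 19 07:15 (S4, S5, S8).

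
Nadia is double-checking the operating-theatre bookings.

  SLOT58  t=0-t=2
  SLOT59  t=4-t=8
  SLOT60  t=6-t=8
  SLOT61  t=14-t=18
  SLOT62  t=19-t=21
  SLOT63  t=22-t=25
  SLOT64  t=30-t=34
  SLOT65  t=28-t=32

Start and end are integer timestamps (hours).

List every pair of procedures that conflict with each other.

SLOT59 & SLOT60, SLOT64 & SLOT65

Check each pair: they overlap iff neither finishes before the other starts.
Sorted by start: SLOT58, SLOT59, SLOT60, SLOT61, SLOT62, SLOT63, SLOT65, SLOT64.
SLOT59 starts after SLOT58 ends, so nothing later overlaps SLOT58 either.
SLOT60 starts before SLOT59 ends → SLOT59 and SLOT60 overlap.
SLOT61 starts after SLOT59 ends, so nothing later overlaps SLOT59 either.
SLOT61 starts after SLOT60 ends, so nothing later overlaps SLOT60 either.
SLOT62 starts after SLOT61 ends, so nothing later overlaps SLOT61 either.
SLOT63 starts after SLOT62 ends, so nothing later overlaps SLOT62 either.
SLOT65 starts after SLOT63 ends, so nothing later overlaps SLOT63 either.
SLOT64 starts before SLOT65 ends → SLOT65 and SLOT64 overlap.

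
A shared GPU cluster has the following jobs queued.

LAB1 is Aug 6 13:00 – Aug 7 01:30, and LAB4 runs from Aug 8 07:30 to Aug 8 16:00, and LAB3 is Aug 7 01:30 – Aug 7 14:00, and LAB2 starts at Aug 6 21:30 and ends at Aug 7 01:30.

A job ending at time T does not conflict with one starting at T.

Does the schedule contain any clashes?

Sorted by start: LAB1, LAB2, LAB3, LAB4.
LAB2 starts before LAB1 ends → LAB1 and LAB2 overlap.
That's a conflict, so the schedule is not conflict-free.

Yes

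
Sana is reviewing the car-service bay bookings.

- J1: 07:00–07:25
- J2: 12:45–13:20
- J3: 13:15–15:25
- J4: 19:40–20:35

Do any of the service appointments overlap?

Yes

Sorted by start: J1, J2, J3, J4.
J2 starts after J1 ends — done with J1.
J3 starts before J2 ends → J2 and J3 overlap.
That's a conflict, so the schedule is not conflict-free.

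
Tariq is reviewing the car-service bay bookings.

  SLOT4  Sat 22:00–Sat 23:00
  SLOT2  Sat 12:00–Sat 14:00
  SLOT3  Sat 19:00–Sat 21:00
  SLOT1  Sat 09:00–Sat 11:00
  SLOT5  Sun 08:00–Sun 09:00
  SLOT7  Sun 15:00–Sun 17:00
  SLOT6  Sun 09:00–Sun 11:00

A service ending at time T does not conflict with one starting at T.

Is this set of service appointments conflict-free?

Check each pair: they overlap iff neither finishes before the other starts.
Sorted by start: SLOT1, SLOT2, SLOT3, SLOT4, SLOT5, SLOT6, SLOT7.
SLOT2 starts after SLOT1 ends — done with SLOT1.
SLOT3 starts after SLOT2 ends — done with SLOT2.
SLOT4 starts after SLOT3 ends — done with SLOT3.
SLOT5 starts after SLOT4 ends — done with SLOT4.
SLOT6 starts exactly when SLOT5 ends (back-to-back, no overlap) — done with SLOT5.
SLOT7 starts after SLOT6 ends.
Every pair is clear; the schedule has no overlaps.

Yes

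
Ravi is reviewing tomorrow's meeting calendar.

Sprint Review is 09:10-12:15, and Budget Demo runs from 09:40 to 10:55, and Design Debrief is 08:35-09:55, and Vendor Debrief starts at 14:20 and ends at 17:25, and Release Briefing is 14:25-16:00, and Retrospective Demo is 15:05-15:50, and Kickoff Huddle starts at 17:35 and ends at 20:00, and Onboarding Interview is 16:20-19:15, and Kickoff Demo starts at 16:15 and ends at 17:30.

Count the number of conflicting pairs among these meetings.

Two intervals overlap when each starts before the other ends.
Sorted by start: Design Debrief, Sprint Review, Budget Demo, Vendor Debrief, Release Briefing, Retrospective Demo, Kickoff Demo, Onboarding Interview, Kickoff Huddle.
Sprint Review starts before Design Debrief ends → Design Debrief and Sprint Review overlap.
Budget Demo starts before Design Debrief ends → Design Debrief and Budget Demo overlap.
Vendor Debrief starts after Design Debrief ends, so nothing later overlaps Design Debrief either.
Budget Demo starts before Sprint Review ends → Sprint Review and Budget Demo overlap.
Vendor Debrief starts after Sprint Review ends, so nothing later overlaps Sprint Review either.
Vendor Debrief starts after Budget Demo ends, so nothing later overlaps Budget Demo either.
Release Briefing starts before Vendor Debrief ends → Vendor Debrief and Release Briefing overlap.
Retrospective Demo starts before Vendor Debrief ends → Vendor Debrief and Retrospective Demo overlap.
Kickoff Demo starts before Vendor Debrief ends → Vendor Debrief and Kickoff Demo overlap.
Onboarding Interview starts before Vendor Debrief ends → Vendor Debrief and Onboarding Interview overlap.
Kickoff Huddle starts after Vendor Debrief ends.
Retrospective Demo starts before Release Briefing ends → Release Briefing and Retrospective Demo overlap.
Kickoff Demo starts after Release Briefing ends, so nothing later overlaps Release Briefing either.
Kickoff Demo starts after Retrospective Demo ends, so nothing later overlaps Retrospective Demo either.
Onboarding Interview starts before Kickoff Demo ends → Kickoff Demo and Onboarding Interview overlap.
Kickoff Huddle starts after Kickoff Demo ends.
Kickoff Huddle starts before Onboarding Interview ends → Onboarding Interview and Kickoff Huddle overlap.
Overlapping pairs: Budget Demo & Design Debrief, Budget Demo & Sprint Review, Design Debrief & Sprint Review, Kickoff Demo & Onboarding Interview, Kickoff Demo & Vendor Debrief, Kickoff Huddle & Onboarding Interview, Onboarding Interview & Vendor Debrief, Release Briefing & Retrospective Demo, Release Briefing & Vendor Debrief, Retrospective Demo & Vendor Debrief — 10 in total.

10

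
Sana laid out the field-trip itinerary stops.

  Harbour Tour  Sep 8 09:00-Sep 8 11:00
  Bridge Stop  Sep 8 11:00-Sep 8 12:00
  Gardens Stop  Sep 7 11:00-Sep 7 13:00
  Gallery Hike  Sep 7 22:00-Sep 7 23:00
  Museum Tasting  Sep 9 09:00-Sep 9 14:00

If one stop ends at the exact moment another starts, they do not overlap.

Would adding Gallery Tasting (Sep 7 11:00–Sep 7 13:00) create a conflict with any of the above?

Yes — it overlaps Gardens Stop

Gardens Stop: starts Sep 7 11:00 before Gallery Tasting ends Sep 7 13:00, and ends Sep 7 13:00 after Gallery Tasting starts Sep 7 11:00 → overlap.
Gallery Hike: starts Sep 7 22:00 at or after Gallery Tasting ends Sep 7 13:00 → clear.
Harbour Tour: starts Sep 8 09:00 at or after Gallery Tasting ends Sep 7 13:00 → clear.
Bridge Stop: starts Sep 8 11:00 at or after Gallery Tasting ends Sep 7 13:00 → clear.
Museum Tasting: starts Sep 9 09:00 at or after Gallery Tasting ends Sep 7 13:00 → clear.
Gallery Tasting overlaps Gardens Stop.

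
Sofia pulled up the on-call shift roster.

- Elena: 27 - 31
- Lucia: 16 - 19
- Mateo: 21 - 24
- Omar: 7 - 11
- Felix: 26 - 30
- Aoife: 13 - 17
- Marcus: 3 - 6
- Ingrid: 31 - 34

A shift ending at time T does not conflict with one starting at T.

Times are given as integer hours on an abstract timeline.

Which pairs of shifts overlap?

Aoife & Lucia, Elena & Felix

Two intervals overlap when each starts before the other ends.
Sorted by start: Marcus, Omar, Aoife, Lucia, Mateo, Felix, Elena, Ingrid.
Omar starts after Marcus ends, so Marcus has no further overlaps.
Aoife starts after Omar ends, so Omar has no further overlaps.
Lucia starts before Aoife ends → Aoife and Lucia overlap.
Mateo starts after Aoife ends, so Aoife has no further overlaps.
Mateo starts after Lucia ends, so Lucia has no further overlaps.
Felix starts after Mateo ends, so Mateo has no further overlaps.
Elena starts before Felix ends → Felix and Elena overlap.
Ingrid starts after Felix ends.
Ingrid starts exactly when Elena ends (back-to-back, no overlap).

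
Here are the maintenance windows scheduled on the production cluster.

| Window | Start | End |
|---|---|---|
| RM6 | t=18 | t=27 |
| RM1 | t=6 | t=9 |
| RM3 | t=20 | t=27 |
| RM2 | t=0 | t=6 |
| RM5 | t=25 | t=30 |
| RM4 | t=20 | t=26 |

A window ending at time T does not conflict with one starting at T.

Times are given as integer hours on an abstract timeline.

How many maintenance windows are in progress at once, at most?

Walk through starts and ends in time order (an end at T is processed before a start at T):
t=0 start RM2 → 1
t=6 end RM2 → 0
t=6 start RM1 → 1
t=9 end RM1 → 0
t=18 start RM6 → 1
t=20 start RM3 → 2
t=20 start RM4 → 3
t=25 start RM5 → 4
t=26 end RM4 → 3
t=27 end RM3 → 2
t=27 end RM6 → 1
t=30 end RM5 → 0
Peak is 4, at t=25 (RM3, RM4, RM5, RM6).

4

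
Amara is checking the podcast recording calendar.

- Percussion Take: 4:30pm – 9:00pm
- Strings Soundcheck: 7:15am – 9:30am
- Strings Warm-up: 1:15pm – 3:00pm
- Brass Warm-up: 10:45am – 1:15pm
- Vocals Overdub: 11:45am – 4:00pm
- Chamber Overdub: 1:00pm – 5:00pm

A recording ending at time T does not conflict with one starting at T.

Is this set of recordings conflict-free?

Sorted by start: Strings Soundcheck, Brass Warm-up, Vocals Overdub, Chamber Overdub, Strings Warm-up, Percussion Take.
Brass Warm-up starts after Strings Soundcheck ends; Strings Soundcheck is clear from here.
Vocals Overdub starts before Brass Warm-up ends → Brass Warm-up and Vocals Overdub overlap.
That's a conflict, so the schedule is not conflict-free.

No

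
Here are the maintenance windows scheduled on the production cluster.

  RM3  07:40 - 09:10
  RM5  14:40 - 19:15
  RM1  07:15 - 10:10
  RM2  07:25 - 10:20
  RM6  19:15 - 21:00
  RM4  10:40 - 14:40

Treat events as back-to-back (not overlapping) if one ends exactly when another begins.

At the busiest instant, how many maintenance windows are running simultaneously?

Walk through starts and ends in time order (an end at T is processed before a start at T):
07:15 start RM1 → 1
07:25 start RM2 → 2
07:40 start RM3 → 3
09:10 end RM3 → 2
10:10 end RM1 → 1
10:20 end RM2 → 0
10:40 start RM4 → 1
14:40 end RM4 → 0
14:40 start RM5 → 1
19:15 end RM5 → 0
19:15 start RM6 → 1
21:00 end RM6 → 0
Peak is 3, at 07:40 (RM1, RM2, RM3).

3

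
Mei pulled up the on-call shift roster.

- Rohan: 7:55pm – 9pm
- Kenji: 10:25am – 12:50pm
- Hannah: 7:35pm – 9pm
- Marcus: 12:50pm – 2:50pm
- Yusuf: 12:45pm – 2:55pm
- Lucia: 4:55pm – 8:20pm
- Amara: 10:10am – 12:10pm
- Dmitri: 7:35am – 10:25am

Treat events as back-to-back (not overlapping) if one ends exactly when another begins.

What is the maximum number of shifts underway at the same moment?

Sweep the timeline, counting +1 at each start and −1 at each end (ends before starts at a tie):
7:35am start Dmitri → 1
10:10am start Amara → 2
10:25am end Dmitri → 1
10:25am start Kenji → 2
12:10pm end Amara → 1
12:45pm start Yusuf → 2
12:50pm end Kenji → 1
12:50pm start Marcus → 2
2:50pm end Marcus → 1
2:55pm end Yusuf → 0
4:55pm start Lucia → 1
7:35pm start Hannah → 2
7:55pm start Rohan → 3
8:20pm end Lucia → 2
9pm end Hannah → 1
9pm end Rohan → 0
Peak is 3, at 7:55pm (Hannah, Lucia, Rohan).

3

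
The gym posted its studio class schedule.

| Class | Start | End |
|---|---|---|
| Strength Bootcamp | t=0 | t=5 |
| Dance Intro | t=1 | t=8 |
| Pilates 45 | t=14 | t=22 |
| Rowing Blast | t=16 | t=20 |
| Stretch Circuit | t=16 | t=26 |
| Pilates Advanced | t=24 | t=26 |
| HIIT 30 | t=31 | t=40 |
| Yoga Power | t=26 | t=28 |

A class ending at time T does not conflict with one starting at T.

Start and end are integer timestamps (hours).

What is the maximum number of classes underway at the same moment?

3

Sort all start/end points and keep a running count:
t=0 start Strength Bootcamp → 1
t=1 start Dance Intro → 2
t=5 end Strength Bootcamp → 1
t=8 end Dance Intro → 0
t=14 start Pilates 45 → 1
t=16 start Rowing Blast → 2
t=16 start Stretch Circuit → 3
t=20 end Rowing Blast → 2
t=22 end Pilates 45 → 1
t=24 start Pilates Advanced → 2
t=26 end Pilates Advanced → 1
t=26 end Stretch Circuit → 0
t=26 start Yoga Power → 1
t=28 end Yoga Power → 0
t=31 start HIIT 30 → 1
t=40 end HIIT 30 → 0
Peak is 3, at t=16 (Pilates 45, Rowing Blast, Stretch Circuit).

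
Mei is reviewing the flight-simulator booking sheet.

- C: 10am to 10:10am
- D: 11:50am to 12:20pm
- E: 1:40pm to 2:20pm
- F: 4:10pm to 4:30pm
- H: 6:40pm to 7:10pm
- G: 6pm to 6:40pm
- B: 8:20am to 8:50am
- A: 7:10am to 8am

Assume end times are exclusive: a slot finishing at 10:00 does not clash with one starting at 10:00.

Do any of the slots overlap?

Check each pair: they overlap iff neither finishes before the other starts.
Sorted by start: A, B, C, D, E, F, G, H.
B starts after A ends, so nothing later overlaps A either.
C starts after B ends, so nothing later overlaps B either.
D starts after C ends, so nothing later overlaps C either.
E starts after D ends, so nothing later overlaps D either.
F starts after E ends, so nothing later overlaps E either.
G starts after F ends, so nothing later overlaps F either.
H starts exactly when G ends (back-to-back, no overlap).
Every pair is clear; the schedule has no overlaps.

No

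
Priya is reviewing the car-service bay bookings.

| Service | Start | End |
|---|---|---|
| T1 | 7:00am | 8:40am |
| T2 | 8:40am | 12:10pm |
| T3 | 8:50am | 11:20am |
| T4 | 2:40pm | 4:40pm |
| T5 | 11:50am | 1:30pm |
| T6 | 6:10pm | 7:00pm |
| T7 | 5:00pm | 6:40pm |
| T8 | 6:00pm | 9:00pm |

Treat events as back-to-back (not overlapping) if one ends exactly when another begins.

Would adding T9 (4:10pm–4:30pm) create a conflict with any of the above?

T1: ends 8:40am at or before T9 starts 4:10pm → clear.
T2: ends 12:10pm at or before T9 starts 4:10pm → clear.
T3: ends 11:20am at or before T9 starts 4:10pm → clear.
T5: ends 1:30pm at or before T9 starts 4:10pm → clear.
T4: starts 2:40pm before T9 ends 4:30pm, and ends 4:40pm after T9 starts 4:10pm → overlap.
T7: starts 5:00pm at or after T9 ends 4:30pm → clear.
T8: starts 6:00pm at or after T9 ends 4:30pm → clear.
T6: starts 6:10pm at or after T9 ends 4:30pm → clear.
T9 overlaps T4.

Yes — it overlaps T4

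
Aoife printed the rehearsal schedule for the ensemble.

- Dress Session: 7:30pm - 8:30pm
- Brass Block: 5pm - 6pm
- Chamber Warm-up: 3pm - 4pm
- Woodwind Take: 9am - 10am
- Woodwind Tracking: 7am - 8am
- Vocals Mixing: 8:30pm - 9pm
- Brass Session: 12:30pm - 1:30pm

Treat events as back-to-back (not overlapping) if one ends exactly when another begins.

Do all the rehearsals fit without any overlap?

Yes

Sorted by start: Woodwind Tracking, Woodwind Take, Brass Session, Chamber Warm-up, Brass Block, Dress Session, Vocals Mixing.
Woodwind Take starts after Woodwind Tracking ends; Woodwind Tracking is clear from here.
Brass Session starts after Woodwind Take ends; Woodwind Take is clear from here.
Chamber Warm-up starts after Brass Session ends; Brass Session is clear from here.
Brass Block starts after Chamber Warm-up ends; Chamber Warm-up is clear from here.
Dress Session starts after Brass Block ends; Brass Block is clear from here.
Vocals Mixing starts exactly when Dress Session ends (back-to-back, no overlap).
Every pair is clear; the schedule has no overlaps.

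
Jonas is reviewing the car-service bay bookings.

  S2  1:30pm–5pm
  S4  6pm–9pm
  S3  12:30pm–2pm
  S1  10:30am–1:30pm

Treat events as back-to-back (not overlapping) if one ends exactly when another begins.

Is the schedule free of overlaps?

No

Two intervals overlap when each starts before the other ends.
Sorted by start: S1, S3, S2, S4.
S3 starts before S1 ends → S1 and S3 overlap.
That's a conflict, so the schedule is not conflict-free.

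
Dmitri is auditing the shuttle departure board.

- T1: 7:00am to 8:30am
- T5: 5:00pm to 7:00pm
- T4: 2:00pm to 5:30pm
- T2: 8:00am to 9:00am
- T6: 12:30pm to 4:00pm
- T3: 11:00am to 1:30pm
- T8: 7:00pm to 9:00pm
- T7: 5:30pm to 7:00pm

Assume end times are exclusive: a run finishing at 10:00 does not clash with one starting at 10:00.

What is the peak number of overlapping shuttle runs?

Sort all start/end points and keep a running count:
7:00am start T1 → 1
8:00am start T2 → 2
8:30am end T1 → 1
9:00am end T2 → 0
11:00am start T3 → 1
12:30pm start T6 → 2
1:30pm end T3 → 1
2:00pm start T4 → 2
4:00pm end T6 → 1
5:00pm start T5 → 2
5:30pm end T4 → 1
5:30pm start T7 → 2
7:00pm end T5 → 1
7:00pm end T7 → 0
7:00pm start T8 → 1
9:00pm end T8 → 0
Peak is 2, at 8:00am (T1, T2).

2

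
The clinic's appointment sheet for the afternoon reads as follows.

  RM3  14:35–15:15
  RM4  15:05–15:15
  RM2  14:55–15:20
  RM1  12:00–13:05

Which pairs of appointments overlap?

RM2 & RM3, RM2 & RM4, RM3 & RM4

Two intervals overlap when each starts before the other ends.
Sorted by start: RM1, RM3, RM2, RM4.
RM3 starts after RM1 ends — done with RM1.
RM2 starts before RM3 ends → RM3 and RM2 overlap.
RM4 starts before RM3 ends → RM3 and RM4 overlap.
RM4 starts before RM2 ends → RM2 and RM4 overlap.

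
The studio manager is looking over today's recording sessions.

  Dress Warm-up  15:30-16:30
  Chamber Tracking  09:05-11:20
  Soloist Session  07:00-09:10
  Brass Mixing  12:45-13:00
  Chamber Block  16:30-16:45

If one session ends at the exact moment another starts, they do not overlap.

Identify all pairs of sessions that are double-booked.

Chamber Tracking & Soloist Session

Sorted by start: Soloist Session, Chamber Tracking, Brass Mixing, Dress Warm-up, Chamber Block.
Chamber Tracking starts before Soloist Session ends → Soloist Session and Chamber Tracking overlap.
Brass Mixing starts after Soloist Session ends; Soloist Session is clear from here.
Brass Mixing starts after Chamber Tracking ends; Chamber Tracking is clear from here.
Dress Warm-up starts after Brass Mixing ends; Brass Mixing is clear from here.
Chamber Block starts exactly when Dress Warm-up ends (back-to-back, no overlap).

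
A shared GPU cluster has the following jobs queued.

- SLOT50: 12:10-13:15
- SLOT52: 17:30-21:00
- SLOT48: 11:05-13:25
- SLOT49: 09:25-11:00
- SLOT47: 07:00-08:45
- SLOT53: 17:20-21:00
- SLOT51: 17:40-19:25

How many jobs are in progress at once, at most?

Sweep the timeline, counting +1 at each start and −1 at each end (ends before starts at a tie):
07:00 start SLOT47 → 1
08:45 end SLOT47 → 0
09:25 start SLOT49 → 1
11:00 end SLOT49 → 0
11:05 start SLOT48 → 1
12:10 start SLOT50 → 2
13:15 end SLOT50 → 1
13:25 end SLOT48 → 0
17:20 start SLOT53 → 1
17:30 start SLOT52 → 2
17:40 start SLOT51 → 3
19:25 end SLOT51 → 2
21:00 end SLOT52 → 1
21:00 end SLOT53 → 0
Peak is 3, at 17:40 (SLOT51, SLOT52, SLOT53).

3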